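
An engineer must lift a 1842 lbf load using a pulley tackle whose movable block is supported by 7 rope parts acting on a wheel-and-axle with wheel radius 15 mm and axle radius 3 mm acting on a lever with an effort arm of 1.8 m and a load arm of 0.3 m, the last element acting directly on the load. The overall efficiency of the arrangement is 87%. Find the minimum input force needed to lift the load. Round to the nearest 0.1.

10.1 lbf

Block-and-tackle MA = number of supporting rope parts = 7.
Wheel-and-axle MA = R/r = 15/3 = 5.
Lever MA = effort arm / load arm = 1.8/0.3 = 6.
Combined ideal MA = 7 × 5 × 6 = 210.
Actual MA = 210 × 0.87 = 182.7.
Effort = load / actual MA = 1842 / 182.7 = 10.082 lbf.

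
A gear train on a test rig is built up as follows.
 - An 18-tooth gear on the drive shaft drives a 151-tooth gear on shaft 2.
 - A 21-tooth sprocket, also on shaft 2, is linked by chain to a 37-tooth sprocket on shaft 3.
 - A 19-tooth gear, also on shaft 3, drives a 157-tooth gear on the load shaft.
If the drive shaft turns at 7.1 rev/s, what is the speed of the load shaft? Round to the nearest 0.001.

0.058 rev/s

the drive shaft → shaft 2 (gear mesh, 151/18): 7.1 ÷ 8.3889 = 0.84636 rev/s
shaft 2 → shaft 3 (chain, 37/21): 0.84636 ÷ 1.7619 = 0.48037 rev/s
shaft 3 → the load shaft (gear mesh, 157/19): 0.48037 ÷ 8.2632 = 0.058133 rev/s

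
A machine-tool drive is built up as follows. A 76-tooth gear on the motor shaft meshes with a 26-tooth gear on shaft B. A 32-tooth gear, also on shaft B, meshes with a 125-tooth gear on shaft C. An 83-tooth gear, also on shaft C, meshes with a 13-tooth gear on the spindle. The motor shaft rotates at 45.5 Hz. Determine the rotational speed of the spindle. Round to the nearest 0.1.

217.4 Hz

gear mesh 26/76 = 0.34211 → 45.5/0.34211 = 133 Hz
gear mesh 125/32 = 3.9062 → 133/3.9062 = 34.048 Hz
gear mesh 13/83 = 0.15663 → 34.048/0.15663 = 217.38 Hz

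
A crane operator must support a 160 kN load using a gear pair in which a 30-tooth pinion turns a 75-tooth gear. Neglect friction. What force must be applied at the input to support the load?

64 kN

Gear pair MA = 75/30 = 2.5.
Effort = load / MA = 160 / 2.5 = 64 kN.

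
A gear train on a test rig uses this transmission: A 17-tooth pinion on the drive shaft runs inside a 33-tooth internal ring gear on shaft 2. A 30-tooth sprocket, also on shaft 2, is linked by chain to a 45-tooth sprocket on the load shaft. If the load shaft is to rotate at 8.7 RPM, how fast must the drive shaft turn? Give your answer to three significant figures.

25.3 RPM

Overall ratio R = 1.9412 × 1.5 = 2.9118.
Required input speed = output speed × R = 8.7 × 2.9118 = 25.332 RPM.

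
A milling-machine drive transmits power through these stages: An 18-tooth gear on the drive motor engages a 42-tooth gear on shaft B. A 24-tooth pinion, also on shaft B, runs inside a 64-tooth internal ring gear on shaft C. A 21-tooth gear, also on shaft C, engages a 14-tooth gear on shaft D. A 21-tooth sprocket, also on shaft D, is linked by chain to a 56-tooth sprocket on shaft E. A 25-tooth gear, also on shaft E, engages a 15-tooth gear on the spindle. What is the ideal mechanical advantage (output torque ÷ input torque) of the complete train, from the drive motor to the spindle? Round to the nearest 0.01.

Each stage contributes driven/driver: gear mesh 42/18 = 2.3333, internal gear 64/24 = 2.6667, gear mesh 14/21 = 0.66667, chain 56/21 = 2.6667, gear mesh 15/25 = 0.6.
Overall: 2.3333 × 2.6667 × 0.66667 × 2.6667 × 0.6 = 6.637.

6.64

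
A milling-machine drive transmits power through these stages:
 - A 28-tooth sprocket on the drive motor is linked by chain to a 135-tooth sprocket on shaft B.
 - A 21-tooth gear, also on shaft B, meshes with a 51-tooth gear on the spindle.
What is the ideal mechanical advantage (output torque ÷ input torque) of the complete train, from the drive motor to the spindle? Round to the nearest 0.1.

Each stage contributes driven/driver: chain 135/28 = 4.8214, gear mesh 51/21 = 2.4286.
Overall: 4.8214 × 2.4286 = 11.709.

11.7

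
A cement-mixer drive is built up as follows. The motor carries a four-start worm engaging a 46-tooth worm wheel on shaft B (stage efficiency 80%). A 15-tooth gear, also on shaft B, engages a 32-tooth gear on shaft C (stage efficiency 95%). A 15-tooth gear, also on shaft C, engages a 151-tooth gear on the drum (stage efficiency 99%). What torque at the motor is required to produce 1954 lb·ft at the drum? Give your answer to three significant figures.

Overall ratio R = 11.5 × 2.1333 × 10.067 = 246.97; overall efficiency η = 0.80 × 0.95 × 0.99 = 0.7524.
Input torque = output torque / (R × η) = 1954 / (246.97 × 0.7524) = 10.516 lb·ft.

10.5 lb·ft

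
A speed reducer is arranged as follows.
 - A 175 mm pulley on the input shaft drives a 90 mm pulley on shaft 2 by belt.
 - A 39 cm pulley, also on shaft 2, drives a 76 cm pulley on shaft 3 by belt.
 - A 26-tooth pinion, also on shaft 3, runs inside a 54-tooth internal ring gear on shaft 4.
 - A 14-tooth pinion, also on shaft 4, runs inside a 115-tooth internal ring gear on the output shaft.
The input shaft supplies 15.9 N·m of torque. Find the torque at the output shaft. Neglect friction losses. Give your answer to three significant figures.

272 N·m

After the belt (90/175): 15.9 × 0.51429 = 8.1771 N·m
After the belt (76/39): 8.1771 × 1.9487 = 15.935 N·m
After the internal gear (54/26): 15.935 × 2.0769 = 33.096 N·m
After the internal gear (115/14): 33.096 × 8.2143 = 271.86 N·m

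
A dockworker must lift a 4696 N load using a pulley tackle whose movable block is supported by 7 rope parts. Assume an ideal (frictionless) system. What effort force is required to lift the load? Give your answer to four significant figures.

Block-and-tackle MA = number of supporting rope parts = 7.
Effort = load / MA = 4696 / 7 = 670.86 N.

670.9 N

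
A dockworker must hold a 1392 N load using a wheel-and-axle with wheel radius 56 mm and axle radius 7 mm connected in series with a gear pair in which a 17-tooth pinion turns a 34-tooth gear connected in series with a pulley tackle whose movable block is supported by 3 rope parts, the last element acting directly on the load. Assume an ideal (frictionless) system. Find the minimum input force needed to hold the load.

29 N

Wheel-and-axle MA = R/r = 56/7 = 8.
Gear pair MA = 34/17 = 2.
Block-and-tackle MA = number of supporting rope parts = 3.
Combined ideal MA = 8 × 2 × 3 = 48.
Effort = load / MA = 1392 / 48 = 29 N.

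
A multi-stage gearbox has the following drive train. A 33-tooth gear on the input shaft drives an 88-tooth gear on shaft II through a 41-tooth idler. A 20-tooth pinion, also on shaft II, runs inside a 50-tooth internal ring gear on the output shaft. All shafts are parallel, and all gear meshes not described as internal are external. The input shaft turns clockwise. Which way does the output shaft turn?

clockwise

the input shaft → shaft II: driver → idler → driven is 2 external meshes, 2 reversals → CW.
shaft II → the output shaft: internal mesh, same direction → CW.
2 reversals in total — an even number — so the output shaft turns the same way as the input shaft.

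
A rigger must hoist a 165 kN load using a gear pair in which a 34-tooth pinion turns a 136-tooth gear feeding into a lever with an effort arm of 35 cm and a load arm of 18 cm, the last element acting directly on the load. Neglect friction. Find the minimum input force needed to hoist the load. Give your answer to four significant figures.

Gear pair MA = 136/34 = 4.
Lever MA = effort arm / load arm = 35/18 = 1.9444.
Combined ideal MA = 4 × 1.9444 = 7.7778.
Effort = load / MA = 165 / 7.7778 = 21.214 kN.

21.21 kN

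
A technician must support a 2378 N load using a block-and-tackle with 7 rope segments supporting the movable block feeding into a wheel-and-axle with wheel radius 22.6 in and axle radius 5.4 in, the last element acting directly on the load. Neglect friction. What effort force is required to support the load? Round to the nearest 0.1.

81.2 N

Block-and-tackle MA = number of supporting rope parts = 7.
Wheel-and-axle MA = R/r = 22.6/5.4 = 4.1852.
Combined ideal MA = 7 × 4.1852 = 29.296.
Effort = load / MA = 2378 / 29.296 = 81.171 N.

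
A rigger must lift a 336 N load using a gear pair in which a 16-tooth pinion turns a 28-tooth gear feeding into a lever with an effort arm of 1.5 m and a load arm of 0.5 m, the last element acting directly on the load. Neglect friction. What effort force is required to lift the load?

Gear pair MA = 28/16 = 1.75.
Lever MA = effort arm / load arm = 1.5/0.5 = 3.
Combined ideal MA = 1.75 × 3 = 5.25.
Effort = load / MA = 336 / 5.25 = 64 N.

64 N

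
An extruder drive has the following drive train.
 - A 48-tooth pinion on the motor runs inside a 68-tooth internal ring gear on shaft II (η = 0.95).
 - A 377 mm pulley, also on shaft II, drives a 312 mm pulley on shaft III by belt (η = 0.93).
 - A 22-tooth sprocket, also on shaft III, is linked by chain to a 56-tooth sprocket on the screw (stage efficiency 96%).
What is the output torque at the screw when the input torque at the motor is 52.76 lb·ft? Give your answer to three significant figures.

internal gear 68/48 = 1.4167 → τ = 52.76·1.4167·0.95 = 71.006 lb·ft
belt 312/377 = 0.82759 → τ = 71.006·0.82759·0.93 = 54.65 lb·ft
chain 56/22 = 2.5455 → τ = 54.65·2.5455·0.96 = 133.55 lb·ft

134 lb·ft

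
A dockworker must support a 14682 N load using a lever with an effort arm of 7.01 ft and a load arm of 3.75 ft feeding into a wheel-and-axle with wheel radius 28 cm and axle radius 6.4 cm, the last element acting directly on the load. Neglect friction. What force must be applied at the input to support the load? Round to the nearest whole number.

Lever MA = effort arm / load arm = 7.01/3.75 = 1.8693.
Wheel-and-axle MA = R/r = 28/6.4 = 4.375.
Combined ideal MA = 1.8693 × 4.375 = 8.1783.
Effort = load / MA = 14682 / 8.1783 = 1795.2 N.

1795 N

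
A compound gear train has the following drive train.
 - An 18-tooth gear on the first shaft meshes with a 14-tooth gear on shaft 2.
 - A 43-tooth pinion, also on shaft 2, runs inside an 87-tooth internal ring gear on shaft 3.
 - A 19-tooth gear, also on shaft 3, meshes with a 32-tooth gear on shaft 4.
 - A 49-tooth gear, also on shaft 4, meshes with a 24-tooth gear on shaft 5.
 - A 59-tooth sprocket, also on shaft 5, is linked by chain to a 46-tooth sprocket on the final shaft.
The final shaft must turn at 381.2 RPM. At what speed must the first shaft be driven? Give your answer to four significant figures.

Overall ratio R = 0.77778 × 2.0233 × 1.6842 × 0.4898 × 0.77966 = 1.0121.
Required input speed = output speed × R = 381.2 × 1.0121 = 385.81 RPM.

385.8 RPM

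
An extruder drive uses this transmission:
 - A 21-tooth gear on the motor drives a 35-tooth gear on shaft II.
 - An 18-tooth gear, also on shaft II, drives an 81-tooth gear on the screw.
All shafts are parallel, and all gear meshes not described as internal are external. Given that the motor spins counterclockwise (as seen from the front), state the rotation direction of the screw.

the motor → shaft II: external mesh, 1 reversal → CW.
shaft II → the screw: external mesh, 1 reversal → CCW.
2 reversals in total — an even number — so the screw turns the same way as the motor.

counterclockwise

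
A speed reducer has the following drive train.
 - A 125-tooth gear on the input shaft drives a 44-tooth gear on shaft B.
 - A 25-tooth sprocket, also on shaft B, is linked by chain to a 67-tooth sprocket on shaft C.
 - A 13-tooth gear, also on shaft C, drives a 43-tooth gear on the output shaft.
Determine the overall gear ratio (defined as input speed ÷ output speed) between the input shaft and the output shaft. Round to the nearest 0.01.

Each stage contributes driven/driver: gear mesh 44/125 = 0.352, chain 67/25 = 2.68, gear mesh 43/13 = 3.3077.
Overall: 0.352 × 2.68 × 3.3077 = 3.1203.

3.12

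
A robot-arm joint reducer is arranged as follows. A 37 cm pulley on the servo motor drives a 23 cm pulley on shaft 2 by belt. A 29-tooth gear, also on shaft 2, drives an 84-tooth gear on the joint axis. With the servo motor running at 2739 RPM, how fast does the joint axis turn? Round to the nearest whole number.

1521 RPM

belt 23/37 = 0.62162 → 2739/0.62162 = 4406.2 RPM
gear mesh 84/29 = 2.8966 → 4406.2/2.8966 = 1521.2 RPM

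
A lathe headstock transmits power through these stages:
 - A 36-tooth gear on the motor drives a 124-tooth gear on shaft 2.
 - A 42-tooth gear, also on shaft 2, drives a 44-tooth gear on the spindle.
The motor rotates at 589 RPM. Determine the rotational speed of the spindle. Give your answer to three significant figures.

163 RPM

gear mesh 124/36 = 3.4444 → 589/3.4444 = 171 RPM
gear mesh 44/42 = 1.0476 → 171/1.0476 = 163.23 RPM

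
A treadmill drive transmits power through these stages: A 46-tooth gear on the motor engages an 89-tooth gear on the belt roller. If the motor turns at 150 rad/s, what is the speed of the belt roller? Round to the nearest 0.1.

77.5 rad/s

the motor → the belt roller (gear mesh, 89/46): 150 ÷ 1.9348 = 77.528 rad/s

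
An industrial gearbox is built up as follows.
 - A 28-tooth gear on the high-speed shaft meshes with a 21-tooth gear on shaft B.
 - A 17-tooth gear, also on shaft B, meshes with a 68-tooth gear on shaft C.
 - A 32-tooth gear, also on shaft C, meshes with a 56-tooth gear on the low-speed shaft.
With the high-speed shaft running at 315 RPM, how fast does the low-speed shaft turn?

Gear mesh: ratio = 21/28 = 0.75, so shaft B turns at 315 / 0.75 = 420 RPM.
Gear mesh: ratio = 68/17 = 4, so shaft C turns at 420 / 4 = 105 RPM.
Gear mesh: ratio = 56/32 = 1.75, so the low-speed shaft turns at 105 / 1.75 = 60 RPM.

60 RPM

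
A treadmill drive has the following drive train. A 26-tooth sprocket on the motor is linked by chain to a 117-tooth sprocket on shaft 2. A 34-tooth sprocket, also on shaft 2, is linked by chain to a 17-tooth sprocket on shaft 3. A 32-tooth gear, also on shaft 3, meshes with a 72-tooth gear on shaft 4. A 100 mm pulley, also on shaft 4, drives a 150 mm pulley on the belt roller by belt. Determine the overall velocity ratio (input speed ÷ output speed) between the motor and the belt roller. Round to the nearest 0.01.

7.59

Each stage contributes driven/driver: chain 117/26 = 4.5, chain 17/34 = 0.5, gear mesh 72/32 = 2.25, belt 150/100 = 1.5.
Overall: 4.5 × 0.5 × 2.25 × 1.5 = 7.5938.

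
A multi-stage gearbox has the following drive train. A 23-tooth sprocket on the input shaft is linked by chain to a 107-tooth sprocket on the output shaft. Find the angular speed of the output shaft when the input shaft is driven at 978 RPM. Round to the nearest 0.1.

chain 107/23 = 4.6522 → 978/4.6522 = 210.22 RPM

210.2 RPM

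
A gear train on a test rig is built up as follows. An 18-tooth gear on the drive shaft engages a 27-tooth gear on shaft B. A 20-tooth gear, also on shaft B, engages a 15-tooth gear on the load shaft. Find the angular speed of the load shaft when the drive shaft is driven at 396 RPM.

gear mesh 27/18 = 1.5 → 396/1.5 = 264 RPM
gear mesh 15/20 = 0.75 → 264/0.75 = 352 RPM

352 RPM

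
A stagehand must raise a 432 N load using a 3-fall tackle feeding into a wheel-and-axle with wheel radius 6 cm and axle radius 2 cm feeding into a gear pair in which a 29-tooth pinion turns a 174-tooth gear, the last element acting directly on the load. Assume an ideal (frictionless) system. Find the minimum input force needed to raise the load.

8 N

Block-and-tackle MA = number of supporting rope parts = 3.
Wheel-and-axle MA = R/r = 6/2 = 3.
Gear pair MA = 174/29 = 6.
Combined ideal MA = 3 × 3 × 6 = 54.
Effort = load / MA = 432 / 54 = 8 N.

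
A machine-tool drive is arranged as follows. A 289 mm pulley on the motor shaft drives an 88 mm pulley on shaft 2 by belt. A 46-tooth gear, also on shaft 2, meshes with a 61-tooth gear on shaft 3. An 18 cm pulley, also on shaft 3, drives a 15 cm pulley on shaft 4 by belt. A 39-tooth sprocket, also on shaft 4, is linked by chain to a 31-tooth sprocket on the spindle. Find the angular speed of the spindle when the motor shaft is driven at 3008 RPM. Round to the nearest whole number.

11246 RPM

belt 88/289 = 0.3045 → 3008/0.3045 = 9878.5 RPM
gear mesh 61/46 = 1.3261 → 9878.5/1.3261 = 7449.4 RPM
belt 15/18 = 0.83333 → 7449.4/0.83333 = 8939.3 RPM
chain 31/39 = 0.79487 → 8939.3/0.79487 = 11246 RPM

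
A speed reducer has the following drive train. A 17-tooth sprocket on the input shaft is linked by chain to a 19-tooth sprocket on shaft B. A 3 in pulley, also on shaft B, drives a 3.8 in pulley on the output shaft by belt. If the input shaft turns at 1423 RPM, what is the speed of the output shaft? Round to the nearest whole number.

1005 RPM

Chain: ratio = 19/17 = 1.1176, so shaft B turns at 1423 / 1.1176 = 1273.2 RPM.
Belt: ratio = 3.8/3 = 1.2667, so the output shaft turns at 1273.2 / 1.2667 = 1005.2 RPM.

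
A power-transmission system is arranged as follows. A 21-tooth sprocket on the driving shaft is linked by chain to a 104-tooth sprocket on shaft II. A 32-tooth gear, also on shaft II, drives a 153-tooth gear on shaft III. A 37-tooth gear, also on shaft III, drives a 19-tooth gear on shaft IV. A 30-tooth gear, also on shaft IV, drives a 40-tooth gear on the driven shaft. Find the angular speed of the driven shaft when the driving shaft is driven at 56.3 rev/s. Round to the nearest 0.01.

3.47 rev/s

chain 104/21 = 4.9524 → 56.3/4.9524 = 11.368 rev/s
gear mesh 153/32 = 4.7812 → 11.368/4.7812 = 2.3777 rev/s
gear mesh 19/37 = 0.51351 → 2.3777/0.51351 = 4.6302 rev/s
gear mesh 40/30 = 1.3333 → 4.6302/1.3333 = 3.4727 rev/s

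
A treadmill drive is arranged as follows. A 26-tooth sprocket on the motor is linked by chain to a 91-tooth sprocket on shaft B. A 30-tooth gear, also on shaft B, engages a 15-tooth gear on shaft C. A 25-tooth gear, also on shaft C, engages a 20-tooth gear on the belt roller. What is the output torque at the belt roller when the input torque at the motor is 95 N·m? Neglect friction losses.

133 N·m

chain 91/26 = 3.5 → τ = 95·3.5 = 332.5 N·m
gear mesh 15/30 = 0.5 → τ = 332.5·0.5 = 166.25 N·m
gear mesh 20/25 = 0.8 → τ = 166.25·0.8 = 133 N·m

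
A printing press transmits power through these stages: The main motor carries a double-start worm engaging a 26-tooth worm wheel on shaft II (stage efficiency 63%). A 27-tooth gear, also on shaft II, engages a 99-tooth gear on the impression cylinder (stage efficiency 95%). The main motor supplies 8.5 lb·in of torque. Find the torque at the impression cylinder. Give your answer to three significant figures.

242 lb·in

Worm: ratio = 26/2 = 13; torque at shaft II = 8.5 × 13 × 0.63 = 69.615 lb·in.
Gear mesh: ratio = 99/27 = 3.6667; torque at the impression cylinder = 69.615 × 3.6667 × 0.95 = 242.49 lb·in.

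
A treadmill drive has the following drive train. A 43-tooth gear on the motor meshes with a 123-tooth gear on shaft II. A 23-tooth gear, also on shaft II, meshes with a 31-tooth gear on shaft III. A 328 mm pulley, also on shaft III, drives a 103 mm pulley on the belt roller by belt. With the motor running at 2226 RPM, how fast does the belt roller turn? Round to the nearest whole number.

1839 RPM

Gear mesh: ratio = 123/43 = 2.8605, so shaft II turns at 2226 / 2.8605 = 778.2 RPM.
Gear mesh: ratio = 31/23 = 1.3478, so shaft III turns at 778.2 / 1.3478 = 577.37 RPM.
Belt: ratio = 103/328 = 0.31402, so the belt roller turns at 577.37 / 0.31402 = 1838.6 RPM.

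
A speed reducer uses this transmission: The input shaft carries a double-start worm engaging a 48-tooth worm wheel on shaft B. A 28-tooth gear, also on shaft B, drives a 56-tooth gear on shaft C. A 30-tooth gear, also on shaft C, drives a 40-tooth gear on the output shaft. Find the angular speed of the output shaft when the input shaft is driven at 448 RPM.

Worm: ratio = 48/2 = 24, so shaft B turns at 448 / 24 = 18.667 RPM.
Gear mesh: ratio = 56/28 = 2, so shaft C turns at 18.667 / 2 = 9.3333 RPM.
Gear mesh: ratio = 40/30 = 1.3333, so the output shaft turns at 9.3333 / 1.3333 = 7 RPM.

7 RPM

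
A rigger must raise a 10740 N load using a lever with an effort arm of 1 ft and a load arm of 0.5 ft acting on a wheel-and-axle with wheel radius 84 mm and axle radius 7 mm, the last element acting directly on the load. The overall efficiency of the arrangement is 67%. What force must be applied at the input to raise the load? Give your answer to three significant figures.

668 N

Lever MA = effort arm / load arm = 1/0.5 = 2.
Wheel-and-axle MA = R/r = 84/7 = 12.
Combined ideal MA = 2 × 12 = 24.
Actual MA = 24 × 0.67 = 16.08.
Effort = load / actual MA = 10740 / 16.08 = 667.91 N.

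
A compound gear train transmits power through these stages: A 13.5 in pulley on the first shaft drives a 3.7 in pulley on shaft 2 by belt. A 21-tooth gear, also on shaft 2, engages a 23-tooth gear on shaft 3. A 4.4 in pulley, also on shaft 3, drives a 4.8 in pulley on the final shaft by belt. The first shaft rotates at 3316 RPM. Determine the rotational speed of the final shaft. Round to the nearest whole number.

belt 3.7/13.5 = 0.27407 → 3316/0.27407 = 12099 RPM
gear mesh 23/21 = 1.0952 → 12099/1.0952 = 11047 RPM
belt 4.8/4.4 = 1.0909 → 11047/1.0909 = 10126 RPM

10126 RPM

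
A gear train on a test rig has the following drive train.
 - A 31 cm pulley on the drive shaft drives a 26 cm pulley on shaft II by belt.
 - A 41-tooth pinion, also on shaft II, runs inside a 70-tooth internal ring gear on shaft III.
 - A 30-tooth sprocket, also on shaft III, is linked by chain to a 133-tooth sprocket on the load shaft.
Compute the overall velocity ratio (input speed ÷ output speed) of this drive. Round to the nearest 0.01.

Each stage contributes driven/driver: belt 26/31 = 0.83871, internal gear 70/41 = 1.7073, chain 133/30 = 4.4333.
Overall: 0.83871 × 1.7073 × 4.4333 = 6.3483.

6.35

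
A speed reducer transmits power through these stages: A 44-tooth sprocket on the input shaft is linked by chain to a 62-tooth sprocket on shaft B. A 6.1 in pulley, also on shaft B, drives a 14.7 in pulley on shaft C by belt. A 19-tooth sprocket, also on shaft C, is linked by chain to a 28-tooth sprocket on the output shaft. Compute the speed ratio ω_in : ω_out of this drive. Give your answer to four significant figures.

Each stage contributes driven/driver: chain 62/44 = 1.4091, belt 14.7/6.1 = 2.4098, chain 28/19 = 1.4737.
Overall: 1.4091 × 2.4098 × 1.4737 = 5.0042.

5.004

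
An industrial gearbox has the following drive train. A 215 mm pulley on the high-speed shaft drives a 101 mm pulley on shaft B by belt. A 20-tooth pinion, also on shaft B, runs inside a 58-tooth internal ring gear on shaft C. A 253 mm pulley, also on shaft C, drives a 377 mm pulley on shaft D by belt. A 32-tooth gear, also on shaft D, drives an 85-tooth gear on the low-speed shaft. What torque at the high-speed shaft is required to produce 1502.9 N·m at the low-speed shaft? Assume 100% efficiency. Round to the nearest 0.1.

278.7 N·m

Overall ratio R = 0.46977 × 2.9 × 1.4901 × 2.6562 = 5.3923.
Input torque = output torque / R = 1502.9 / 5.3923 = 278.71 N·m.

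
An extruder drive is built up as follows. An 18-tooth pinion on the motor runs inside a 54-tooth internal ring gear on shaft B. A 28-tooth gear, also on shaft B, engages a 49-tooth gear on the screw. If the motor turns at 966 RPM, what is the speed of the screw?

the motor → shaft B (internal gear, 54/18): 966 ÷ 3 = 322 RPM
shaft B → the screw (gear mesh, 49/28): 322 ÷ 1.75 = 184 RPM

184 RPM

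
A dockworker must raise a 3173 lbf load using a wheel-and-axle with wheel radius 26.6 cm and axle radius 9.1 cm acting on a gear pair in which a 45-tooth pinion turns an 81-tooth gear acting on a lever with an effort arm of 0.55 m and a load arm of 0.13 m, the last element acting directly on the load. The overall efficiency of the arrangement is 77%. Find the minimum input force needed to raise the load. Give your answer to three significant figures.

Wheel-and-axle MA = R/r = 26.6/9.1 = 2.9231.
Gear pair MA = 81/45 = 1.8.
Lever MA = effort arm / load arm = 0.55/0.13 = 4.2308.
Combined ideal MA = 2.9231 × 1.8 × 4.2308 = 22.26.
Actual MA = 22.26 × 0.77 = 17.14.
Effort = load / actual MA = 3173 / 17.14 = 185.12 lbf.

185 lbf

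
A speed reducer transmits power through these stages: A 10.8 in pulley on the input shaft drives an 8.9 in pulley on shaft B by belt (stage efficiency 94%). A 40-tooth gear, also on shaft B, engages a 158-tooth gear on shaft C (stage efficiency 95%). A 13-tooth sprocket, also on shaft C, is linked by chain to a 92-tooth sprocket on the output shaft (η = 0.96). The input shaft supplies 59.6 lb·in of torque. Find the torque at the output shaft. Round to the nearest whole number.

belt 8.9/10.8 = 0.82407 → τ = 59.6·0.82407·0.94 = 46.168 lb·in
gear mesh 158/40 = 3.95 → τ = 46.168·3.95·0.95 = 173.25 lb·in
chain 92/13 = 7.0769 → τ = 173.25·7.0769·0.96 = 1177 lb·in

1177 lb·in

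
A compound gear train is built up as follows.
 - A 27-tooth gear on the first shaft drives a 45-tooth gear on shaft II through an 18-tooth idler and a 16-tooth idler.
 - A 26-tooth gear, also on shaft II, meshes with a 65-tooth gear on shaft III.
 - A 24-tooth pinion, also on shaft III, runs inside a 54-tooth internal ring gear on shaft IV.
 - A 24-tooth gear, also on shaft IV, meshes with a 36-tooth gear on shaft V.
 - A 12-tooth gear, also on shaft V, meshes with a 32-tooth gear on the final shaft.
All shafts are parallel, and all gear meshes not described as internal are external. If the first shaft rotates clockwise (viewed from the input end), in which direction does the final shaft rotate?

the first shaft → shaft II: driver → idler → idler → driven is 3 external meshes, 3 reversals → CCW.
shaft II → shaft III: external mesh, 1 reversal → CW.
shaft III → shaft IV: internal mesh, same direction → CW.
shaft IV → shaft V: external mesh, 1 reversal → CCW.
shaft V → the final shaft: external mesh, 1 reversal → CW.
6 reversals in total — an even number — so the final shaft turns the same way as the first shaft.

clockwise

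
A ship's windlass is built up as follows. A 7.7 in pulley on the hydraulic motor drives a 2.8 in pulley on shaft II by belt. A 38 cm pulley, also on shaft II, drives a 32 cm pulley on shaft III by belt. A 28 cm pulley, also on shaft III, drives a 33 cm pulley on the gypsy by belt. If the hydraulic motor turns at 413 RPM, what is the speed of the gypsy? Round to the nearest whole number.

1144 RPM

the hydraulic motor → shaft II (belt, 2.8/7.7): 413 ÷ 0.36364 = 1135.8 RPM
shaft II → shaft III (belt, 32/38): 1135.8 ÷ 0.84211 = 1348.7 RPM
shaft III → the gypsy (belt, 33/28): 1348.7 ÷ 1.1786 = 1144.4 RPM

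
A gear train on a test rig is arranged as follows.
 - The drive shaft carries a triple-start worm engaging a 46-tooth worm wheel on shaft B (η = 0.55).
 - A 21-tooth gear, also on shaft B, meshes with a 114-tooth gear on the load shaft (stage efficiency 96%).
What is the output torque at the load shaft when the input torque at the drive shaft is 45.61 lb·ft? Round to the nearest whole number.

2005 lb·ft

worm 46/3 = 15.333 → τ = 45.61·15.333·0.55 = 384.64 lb·ft
gear mesh 114/21 = 5.4286 → τ = 384.64·5.4286·0.96 = 2004.5 lb·ft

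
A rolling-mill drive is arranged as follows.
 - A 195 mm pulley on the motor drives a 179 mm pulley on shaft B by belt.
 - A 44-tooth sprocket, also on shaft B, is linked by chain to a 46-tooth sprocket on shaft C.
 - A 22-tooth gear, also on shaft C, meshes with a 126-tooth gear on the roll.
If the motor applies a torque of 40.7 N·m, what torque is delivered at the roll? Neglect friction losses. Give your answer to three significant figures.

After the belt (179/195): 40.7 × 0.91795 = 37.361 N·m
After the chain (46/44): 37.361 × 1.0455 = 39.059 N·m
After the gear mesh (126/22): 39.059 × 5.7273 = 223.7 N·m

224 N·m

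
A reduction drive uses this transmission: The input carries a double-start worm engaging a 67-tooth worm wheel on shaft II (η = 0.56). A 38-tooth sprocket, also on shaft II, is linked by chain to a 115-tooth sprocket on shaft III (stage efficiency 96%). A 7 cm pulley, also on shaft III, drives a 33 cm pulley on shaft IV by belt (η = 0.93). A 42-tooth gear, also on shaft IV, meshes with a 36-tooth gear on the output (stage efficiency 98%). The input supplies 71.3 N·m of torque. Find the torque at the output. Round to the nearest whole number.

14312 N·m

worm 67/2 = 33.5 → τ = 71.3·33.5·0.56 = 1337.6 N·m
chain 115/38 = 3.0263 → τ = 1337.6·3.0263·0.96 = 3886 N·m
belt 33/7 = 4.7143 → τ = 3886·4.7143·0.93 = 17038 N·m
gear mesh 36/42 = 0.85714 → τ = 17038·0.85714·0.98 = 14312 N·m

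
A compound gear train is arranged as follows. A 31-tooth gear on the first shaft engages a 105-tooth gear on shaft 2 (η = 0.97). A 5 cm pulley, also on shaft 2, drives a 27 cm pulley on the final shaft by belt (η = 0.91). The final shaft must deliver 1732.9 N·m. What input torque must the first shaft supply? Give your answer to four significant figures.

Overall ratio R = 3.3871 × 5.4 = 18.29; overall efficiency η = 0.97 × 0.91 = 0.8827.
Input torque = output torque / (R × η) = 1732.9 / (18.29 × 0.8827) = 107.33 N·m.

107.3 N·m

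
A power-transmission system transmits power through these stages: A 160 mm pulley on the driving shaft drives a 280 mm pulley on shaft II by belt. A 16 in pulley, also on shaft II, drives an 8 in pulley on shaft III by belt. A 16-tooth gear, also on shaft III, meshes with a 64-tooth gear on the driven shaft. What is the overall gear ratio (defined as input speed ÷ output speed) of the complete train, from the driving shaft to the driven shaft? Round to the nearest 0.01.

Each stage contributes driven/driver: belt 280/160 = 1.75, belt 8/16 = 0.5, gear mesh 64/16 = 4.
Overall: 1.75 × 0.5 × 4 = 3.5.

3.50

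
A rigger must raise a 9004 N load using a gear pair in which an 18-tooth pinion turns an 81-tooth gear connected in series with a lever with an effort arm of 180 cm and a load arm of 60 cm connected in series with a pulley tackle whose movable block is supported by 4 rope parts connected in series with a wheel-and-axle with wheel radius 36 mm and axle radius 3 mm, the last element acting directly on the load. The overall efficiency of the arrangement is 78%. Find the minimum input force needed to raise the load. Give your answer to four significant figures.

Gear pair MA = 81/18 = 4.5.
Lever MA = effort arm / load arm = 180/60 = 3.
Block-and-tackle MA = number of supporting rope parts = 4.
Wheel-and-axle MA = R/r = 36/3 = 12.
Combined ideal MA = 4.5 × 3 × 4 × 12 = 648.
Actual MA = 648 × 0.78 = 505.44.
Effort = load / actual MA = 9004 / 505.44 = 17.814 N.

17.81 N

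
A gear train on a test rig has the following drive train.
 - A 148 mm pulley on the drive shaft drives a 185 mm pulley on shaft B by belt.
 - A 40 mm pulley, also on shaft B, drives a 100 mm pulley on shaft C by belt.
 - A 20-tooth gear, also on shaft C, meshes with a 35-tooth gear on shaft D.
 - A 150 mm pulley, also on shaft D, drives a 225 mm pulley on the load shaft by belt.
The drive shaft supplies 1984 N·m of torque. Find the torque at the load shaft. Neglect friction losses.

belt 185/148 = 1.25 → τ = 1984·1.25 = 2480 N·m
belt 100/40 = 2.5 → τ = 2480·2.5 = 6200 N·m
gear mesh 35/20 = 1.75 → τ = 6200·1.75 = 10850 N·m
belt 225/150 = 1.5 → τ = 10850·1.5 = 16275 N·m

16275 N·m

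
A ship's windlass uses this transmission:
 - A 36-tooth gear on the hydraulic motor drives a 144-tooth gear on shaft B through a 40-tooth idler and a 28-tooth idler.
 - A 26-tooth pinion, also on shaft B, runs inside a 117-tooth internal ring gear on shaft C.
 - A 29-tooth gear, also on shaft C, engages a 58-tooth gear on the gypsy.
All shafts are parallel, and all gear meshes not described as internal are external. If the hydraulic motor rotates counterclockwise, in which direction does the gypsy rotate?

counterclockwise

the hydraulic motor → shaft B: driver → idler → idler → driven is 3 external meshes, 3 reversals → CW.
shaft B → shaft C: internal mesh, same direction → CW.
shaft C → the gypsy: external mesh, 1 reversal → CCW.
4 reversals in total — an even number — so the gypsy turns the same way as the hydraulic motor.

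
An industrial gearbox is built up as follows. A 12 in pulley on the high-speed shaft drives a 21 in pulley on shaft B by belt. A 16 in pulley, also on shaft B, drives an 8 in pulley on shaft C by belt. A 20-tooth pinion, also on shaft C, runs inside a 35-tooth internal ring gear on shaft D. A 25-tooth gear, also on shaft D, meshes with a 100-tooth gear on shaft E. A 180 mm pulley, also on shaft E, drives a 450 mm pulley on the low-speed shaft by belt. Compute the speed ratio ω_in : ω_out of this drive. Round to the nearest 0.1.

Each stage contributes driven/driver: belt 21/12 = 1.75, belt 8/16 = 0.5, internal gear 35/20 = 1.75, gear mesh 100/25 = 4, belt 450/180 = 2.5.
Overall: 1.75 × 0.5 × 1.75 × 4 × 2.5 = 15.312.

15.3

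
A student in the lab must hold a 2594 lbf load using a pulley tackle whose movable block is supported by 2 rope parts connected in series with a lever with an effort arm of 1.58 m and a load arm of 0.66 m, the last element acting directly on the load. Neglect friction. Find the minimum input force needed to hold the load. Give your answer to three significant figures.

542 lbf

Block-and-tackle MA = number of supporting rope parts = 2.
Lever MA = effort arm / load arm = 1.58/0.66 = 2.3939.
Combined ideal MA = 2 × 2.3939 = 4.7879.
Effort = load / MA = 2594 / 4.7879 = 541.78 lbf.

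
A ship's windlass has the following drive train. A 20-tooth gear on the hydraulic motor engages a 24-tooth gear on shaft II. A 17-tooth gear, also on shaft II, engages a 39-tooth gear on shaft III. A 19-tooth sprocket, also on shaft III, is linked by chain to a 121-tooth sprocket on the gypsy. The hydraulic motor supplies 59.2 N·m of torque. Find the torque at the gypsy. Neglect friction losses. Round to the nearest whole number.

1038 N·m

gear mesh 24/20 = 1.2 → τ = 59.2·1.2 = 71.04 N·m
gear mesh 39/17 = 2.2941 → τ = 71.04·2.2941 = 162.97 N·m
chain 121/19 = 6.3684 → τ = 162.97·6.3684 = 1037.9 N·m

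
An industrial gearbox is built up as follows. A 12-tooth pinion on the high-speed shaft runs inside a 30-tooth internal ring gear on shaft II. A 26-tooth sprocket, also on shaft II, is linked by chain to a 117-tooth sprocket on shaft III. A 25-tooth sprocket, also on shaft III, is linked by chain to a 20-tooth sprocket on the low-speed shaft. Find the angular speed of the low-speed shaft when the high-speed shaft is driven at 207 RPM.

Internal gear: ratio = 30/12 = 2.5, so shaft II turns at 207 / 2.5 = 82.8 RPM.
Chain: ratio = 117/26 = 4.5, so shaft III turns at 82.8 / 4.5 = 18.4 RPM.
Chain: ratio = 20/25 = 0.8, so the low-speed shaft turns at 18.4 / 0.8 = 23 RPM.

23 RPM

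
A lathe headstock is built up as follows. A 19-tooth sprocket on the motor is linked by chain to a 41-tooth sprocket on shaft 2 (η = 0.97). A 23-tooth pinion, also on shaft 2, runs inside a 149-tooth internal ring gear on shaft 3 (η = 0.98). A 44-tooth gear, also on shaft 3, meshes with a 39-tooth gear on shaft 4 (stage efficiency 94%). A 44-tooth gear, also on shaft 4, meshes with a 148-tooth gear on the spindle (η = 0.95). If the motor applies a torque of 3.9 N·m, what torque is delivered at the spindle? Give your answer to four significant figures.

chain 41/19 = 2.1579 → τ = 3.9·2.1579·0.97 = 8.1633 N·m
internal gear 149/23 = 6.4783 → τ = 8.1633·6.4783·0.98 = 51.826 N·m
gear mesh 39/44 = 0.88636 → τ = 51.826·0.88636·0.94 = 43.181 N·m
gear mesh 148/44 = 3.3636 → τ = 43.181·3.3636·0.95 = 137.98 N·m

138.0 N·m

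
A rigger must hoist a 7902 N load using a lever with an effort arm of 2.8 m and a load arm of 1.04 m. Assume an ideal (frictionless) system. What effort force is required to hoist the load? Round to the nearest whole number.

2935 N

Lever MA = effort arm / load arm = 2.8/1.04 = 2.6923.
Effort = load / MA = 7902 / 2.6923 = 2935 N.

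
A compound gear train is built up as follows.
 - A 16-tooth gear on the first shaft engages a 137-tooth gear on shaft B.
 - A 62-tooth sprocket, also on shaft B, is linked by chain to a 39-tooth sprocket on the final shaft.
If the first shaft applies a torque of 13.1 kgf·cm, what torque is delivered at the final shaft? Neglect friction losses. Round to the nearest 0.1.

70.6 kgf·cm

Gear mesh: ratio = 137/16 = 8.5625; torque at shaft B = 13.1 × 8.5625 = 112.17 kgf·cm.
Chain: ratio = 39/62 = 0.62903; torque at the final shaft = 112.17 × 0.62903 = 70.558 kgf·cm.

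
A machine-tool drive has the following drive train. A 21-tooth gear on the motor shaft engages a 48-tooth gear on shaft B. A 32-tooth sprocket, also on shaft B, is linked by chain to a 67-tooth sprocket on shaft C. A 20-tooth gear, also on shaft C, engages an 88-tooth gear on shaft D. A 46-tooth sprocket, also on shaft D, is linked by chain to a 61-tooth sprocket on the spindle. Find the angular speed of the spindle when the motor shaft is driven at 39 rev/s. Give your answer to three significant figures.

1.40 rev/s

Gear mesh: ratio = 48/21 = 2.2857, so shaft B turns at 39 / 2.2857 = 17.062 rev/s.
Chain: ratio = 67/32 = 2.0938, so shaft C turns at 17.062 / 2.0938 = 8.1493 rev/s.
Gear mesh: ratio = 88/20 = 4.4, so shaft D turns at 8.1493 / 4.4 = 1.8521 rev/s.
Chain: ratio = 61/46 = 1.3261, so the spindle turns at 1.8521 / 1.3261 = 1.3967 rev/s.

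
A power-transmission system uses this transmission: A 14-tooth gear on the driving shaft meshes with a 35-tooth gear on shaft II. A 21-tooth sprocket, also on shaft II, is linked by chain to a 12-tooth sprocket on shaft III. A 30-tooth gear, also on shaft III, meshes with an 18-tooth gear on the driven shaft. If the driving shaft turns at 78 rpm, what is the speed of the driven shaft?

91 rpm

the driving shaft → shaft II (gear mesh, 35/14): 78 ÷ 2.5 = 31.2 rpm
shaft II → shaft III (chain, 12/21): 31.2 ÷ 0.57143 = 54.6 rpm
shaft III → the driven shaft (gear mesh, 18/30): 54.6 ÷ 0.6 = 91 rpm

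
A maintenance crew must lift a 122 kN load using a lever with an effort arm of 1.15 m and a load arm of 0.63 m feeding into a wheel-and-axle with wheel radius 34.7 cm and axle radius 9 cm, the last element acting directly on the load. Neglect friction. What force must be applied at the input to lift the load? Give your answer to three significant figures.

17.3 kN

Lever MA = effort arm / load arm = 1.15/0.63 = 1.8254.
Wheel-and-axle MA = R/r = 34.7/9 = 3.8556.
Combined ideal MA = 1.8254 × 3.8556 = 7.0379.
Effort = load / MA = 122 / 7.0379 = 17.335 kN.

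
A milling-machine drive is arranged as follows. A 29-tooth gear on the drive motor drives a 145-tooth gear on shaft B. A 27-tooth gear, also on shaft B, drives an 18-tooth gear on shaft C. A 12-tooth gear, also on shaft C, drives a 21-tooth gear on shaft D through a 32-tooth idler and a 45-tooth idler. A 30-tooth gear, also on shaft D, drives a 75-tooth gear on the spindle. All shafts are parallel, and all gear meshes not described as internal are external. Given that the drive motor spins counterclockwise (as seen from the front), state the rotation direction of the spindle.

counterclockwise

the drive motor → shaft B: external mesh, 1 reversal → CW.
shaft B → shaft C: external mesh, 1 reversal → CCW.
shaft C → shaft D: driver → idler → idler → driven is 3 external meshes, 3 reversals → CW.
shaft D → the spindle: external mesh, 1 reversal → CCW.
6 reversals in total — an even number — so the spindle turns the same way as the drive motor.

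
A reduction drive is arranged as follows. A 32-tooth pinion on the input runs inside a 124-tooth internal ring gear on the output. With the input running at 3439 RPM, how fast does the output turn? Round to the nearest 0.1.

887.5 RPM

internal gear 124/32 = 3.875 → 3439/3.875 = 887.48 RPM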